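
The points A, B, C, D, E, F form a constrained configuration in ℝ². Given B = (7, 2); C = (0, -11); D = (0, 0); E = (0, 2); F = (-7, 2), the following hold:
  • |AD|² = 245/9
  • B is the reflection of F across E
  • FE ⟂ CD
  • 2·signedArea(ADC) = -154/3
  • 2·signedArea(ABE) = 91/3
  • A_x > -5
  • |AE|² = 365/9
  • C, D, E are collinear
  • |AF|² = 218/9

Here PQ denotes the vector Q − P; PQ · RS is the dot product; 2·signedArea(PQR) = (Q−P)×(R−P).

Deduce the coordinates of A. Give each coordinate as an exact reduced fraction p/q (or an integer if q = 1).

1. A_x = -14/3  [2·signedArea(ADC) = -154/3 ∩ 2·signedArea(ABE) = 91/3]
2. A_y = -7/3  [2·signedArea(ADC) = -154/3 ∩ 2·signedArea(ABE) = 91/3]
   → A = (-14/3, -7/3)

A = (-14/3, -7/3)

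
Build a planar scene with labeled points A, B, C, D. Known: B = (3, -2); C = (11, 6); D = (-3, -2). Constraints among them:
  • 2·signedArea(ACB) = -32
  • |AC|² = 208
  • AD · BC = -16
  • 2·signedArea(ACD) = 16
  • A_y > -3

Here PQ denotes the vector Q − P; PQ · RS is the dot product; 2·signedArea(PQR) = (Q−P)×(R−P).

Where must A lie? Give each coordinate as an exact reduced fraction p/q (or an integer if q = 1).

1. A_x = -1  [2·signedArea(ACD) = 16 ∩ AD · BC = -16]
2. A_y = -2  [2·signedArea(ACD) = 16 ∩ AD · BC = -16]
   → A = (-1, -2)

A = (-1, -2)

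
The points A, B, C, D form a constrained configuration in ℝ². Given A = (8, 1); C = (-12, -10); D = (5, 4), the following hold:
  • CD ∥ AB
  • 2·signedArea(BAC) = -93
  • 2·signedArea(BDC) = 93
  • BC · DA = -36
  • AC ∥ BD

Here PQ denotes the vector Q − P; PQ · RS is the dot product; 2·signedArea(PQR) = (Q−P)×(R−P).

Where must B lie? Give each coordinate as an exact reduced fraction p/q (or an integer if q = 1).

B = (25, 15)

1. B_x = 25  [AC ∥ BD ∩ CD ∥ AB]
2. B_y = 15  [AC ∥ BD ∩ CD ∥ AB]
   → B = (25, 15)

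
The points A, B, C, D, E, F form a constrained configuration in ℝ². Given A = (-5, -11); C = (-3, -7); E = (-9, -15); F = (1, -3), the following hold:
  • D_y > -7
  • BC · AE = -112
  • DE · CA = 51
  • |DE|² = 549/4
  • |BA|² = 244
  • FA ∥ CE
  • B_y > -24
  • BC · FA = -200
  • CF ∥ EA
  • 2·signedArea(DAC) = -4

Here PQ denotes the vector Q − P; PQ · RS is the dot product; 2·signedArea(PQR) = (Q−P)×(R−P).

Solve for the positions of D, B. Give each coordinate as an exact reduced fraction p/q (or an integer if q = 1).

B = (-15, -23)
D = (-3/2, -6)

1. D_x = -3/2  [DE · CA = 51 ∩ 2·signedArea(DAC) = -4]
2. D_y = -6  [DE · CA = 51 ∩ 2·signedArea(DAC) = -4]
   → D = (-3/2, -6)
3. B_x = -15  [BC · FA = -200 ∩ BC · AE = -112]
4. B_y = -23  [BC · FA = -200 ∩ BC · AE = -112]
   → B = (-15, -23)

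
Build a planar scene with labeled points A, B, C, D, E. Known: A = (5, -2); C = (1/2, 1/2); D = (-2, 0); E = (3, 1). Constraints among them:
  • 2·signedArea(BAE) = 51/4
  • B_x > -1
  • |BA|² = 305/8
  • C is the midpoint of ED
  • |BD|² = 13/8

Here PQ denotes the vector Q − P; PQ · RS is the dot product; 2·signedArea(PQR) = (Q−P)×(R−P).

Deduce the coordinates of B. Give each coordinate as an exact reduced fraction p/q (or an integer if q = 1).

B = (-3/4, 1/4)

1. B_x = -3/4  [line -3·x + -2·y + -7/4 = 0 ∩ |BD|² = 13/8]
2. B_y = 1/4  [line -3·x + -2·y + -7/4 = 0 ∩ |BD|² = 13/8]
   → B = (-3/4, 1/4)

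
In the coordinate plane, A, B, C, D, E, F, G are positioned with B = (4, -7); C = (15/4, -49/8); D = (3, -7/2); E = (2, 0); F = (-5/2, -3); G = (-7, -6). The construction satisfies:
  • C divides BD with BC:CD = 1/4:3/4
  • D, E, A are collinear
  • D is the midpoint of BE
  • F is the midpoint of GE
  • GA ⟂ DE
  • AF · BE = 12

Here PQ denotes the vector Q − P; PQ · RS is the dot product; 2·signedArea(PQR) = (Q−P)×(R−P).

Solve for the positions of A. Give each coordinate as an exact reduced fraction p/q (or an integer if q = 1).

1. A_x = 154/53  [D, E, A are collinear ∩ GA ⟂ DE]
2. A_y = -168/53  [D, E, A are collinear ∩ GA ⟂ DE]
   → A = (154/53, -168/53)

A = (154/53, -168/53)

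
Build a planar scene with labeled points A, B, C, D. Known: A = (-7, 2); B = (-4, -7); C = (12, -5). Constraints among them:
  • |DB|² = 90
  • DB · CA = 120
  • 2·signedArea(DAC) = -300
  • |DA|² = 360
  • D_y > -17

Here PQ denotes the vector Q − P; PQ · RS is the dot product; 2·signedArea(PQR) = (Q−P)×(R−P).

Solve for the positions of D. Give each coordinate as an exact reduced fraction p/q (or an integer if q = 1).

1. D_x = -1  [DB · CA = 120 ∩ 2·signedArea(DAC) = -300]
2. D_y = -16  [DB · CA = 120 ∩ 2·signedArea(DAC) = -300]
   → D = (-1, -16)

D = (-1, -16)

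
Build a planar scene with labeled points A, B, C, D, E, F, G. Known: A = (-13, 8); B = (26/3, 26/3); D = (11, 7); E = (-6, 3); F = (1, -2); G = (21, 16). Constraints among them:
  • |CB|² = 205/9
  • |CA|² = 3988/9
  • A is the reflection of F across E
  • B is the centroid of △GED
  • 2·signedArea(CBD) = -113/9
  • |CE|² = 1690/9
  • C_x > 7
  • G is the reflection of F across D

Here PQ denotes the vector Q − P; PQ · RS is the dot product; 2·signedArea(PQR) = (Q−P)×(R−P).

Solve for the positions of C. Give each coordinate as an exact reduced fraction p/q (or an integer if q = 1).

C = (23/3, 4)

1. C_x = 23/3  [line 5/3·x + 7/3·y + -199/9 = 0 ∩ |CB|² = 205/9]
2. C_y = 4  [line 5/3·x + 7/3·y + -199/9 = 0 ∩ |CB|² = 205/9]
   → C = (23/3, 4)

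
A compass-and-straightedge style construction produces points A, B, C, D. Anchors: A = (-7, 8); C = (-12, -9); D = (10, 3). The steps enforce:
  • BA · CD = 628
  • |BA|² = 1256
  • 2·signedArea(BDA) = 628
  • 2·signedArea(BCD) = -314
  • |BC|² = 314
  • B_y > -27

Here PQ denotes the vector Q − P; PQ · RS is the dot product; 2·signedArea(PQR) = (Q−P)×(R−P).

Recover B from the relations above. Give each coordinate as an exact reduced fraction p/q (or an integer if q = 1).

B = (-17, -26)

1. B_x = -17  [BA · CD = 628 ∩ 2·signedArea(BCD) = -314]
2. B_y = -26  [BA · CD = 628 ∩ 2·signedArea(BCD) = -314]
   → B = (-17, -26)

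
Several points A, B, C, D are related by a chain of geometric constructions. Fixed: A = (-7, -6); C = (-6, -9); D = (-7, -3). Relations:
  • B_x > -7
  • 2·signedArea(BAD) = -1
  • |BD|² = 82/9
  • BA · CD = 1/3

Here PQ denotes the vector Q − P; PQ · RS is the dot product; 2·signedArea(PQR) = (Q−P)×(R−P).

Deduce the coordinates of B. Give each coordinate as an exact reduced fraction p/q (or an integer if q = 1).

1. B_x = -20/3  [2·signedArea(BAD) = -1 ∩ BA · CD = 1/3]
2. B_y = -6  [2·signedArea(BAD) = -1 ∩ BA · CD = 1/3]
   → B = (-20/3, -6)

B = (-20/3, -6)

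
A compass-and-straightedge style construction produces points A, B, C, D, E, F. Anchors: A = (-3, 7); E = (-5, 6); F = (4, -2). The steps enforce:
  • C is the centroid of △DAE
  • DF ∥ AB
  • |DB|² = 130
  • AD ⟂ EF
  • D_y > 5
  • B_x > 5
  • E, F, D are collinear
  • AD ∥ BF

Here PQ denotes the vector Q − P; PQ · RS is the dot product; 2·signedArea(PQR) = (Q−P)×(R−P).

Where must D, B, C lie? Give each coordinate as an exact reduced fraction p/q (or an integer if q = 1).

B = (156/29, -13/29)
C = (-359/87, 535/87)
D = (-127/29, 158/29)

1. D_x = -127/29  [E, F, D are collinear ∩ AD ⟂ EF]
2. D_y = 158/29  [E, F, D are collinear ∩ AD ⟂ EF]
   → D = (-127/29, 158/29)
3. B_x = 156/29  [AD ∥ BF ∩ DF ∥ AB]
4. B_y = -13/29  [AD ∥ BF ∩ DF ∥ AB]
   → B = (156/29, -13/29)
5. C_x = -359/87  [C is the centroid of △DAE]
6. C_y = 535/87  [C is the centroid of △DAE]
   → C = (-359/87, 535/87)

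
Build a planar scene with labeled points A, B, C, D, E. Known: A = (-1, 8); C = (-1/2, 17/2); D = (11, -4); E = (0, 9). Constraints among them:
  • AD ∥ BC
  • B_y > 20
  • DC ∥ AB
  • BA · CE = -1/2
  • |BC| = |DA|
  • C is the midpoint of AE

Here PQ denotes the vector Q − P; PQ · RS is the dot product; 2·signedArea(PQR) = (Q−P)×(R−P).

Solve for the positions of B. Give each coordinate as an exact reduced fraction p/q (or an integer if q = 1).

B = (-25/2, 41/2)

1. B_x = -25/2  [AD ∥ BC ∩ DC ∥ AB]
2. B_y = 41/2  [AD ∥ BC ∩ DC ∥ AB]
   → B = (-25/2, 41/2)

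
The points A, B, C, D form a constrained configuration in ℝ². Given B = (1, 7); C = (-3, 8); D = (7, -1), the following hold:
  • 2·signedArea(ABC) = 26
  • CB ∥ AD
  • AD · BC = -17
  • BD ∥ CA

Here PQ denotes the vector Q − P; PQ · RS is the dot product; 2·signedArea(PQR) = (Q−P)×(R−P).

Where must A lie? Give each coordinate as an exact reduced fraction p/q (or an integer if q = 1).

1. A_x = 3  [CB ∥ AD ∩ BD ∥ CA]
2. A_y = 0  [CB ∥ AD ∩ BD ∥ CA]
   → A = (3, 0)

A = (3, 0)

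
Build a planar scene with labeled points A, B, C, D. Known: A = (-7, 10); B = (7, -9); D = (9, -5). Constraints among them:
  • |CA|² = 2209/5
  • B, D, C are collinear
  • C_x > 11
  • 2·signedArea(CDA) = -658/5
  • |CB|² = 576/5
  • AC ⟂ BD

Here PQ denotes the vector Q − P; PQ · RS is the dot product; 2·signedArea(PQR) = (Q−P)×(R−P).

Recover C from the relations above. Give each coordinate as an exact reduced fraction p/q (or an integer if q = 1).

1. C_x = 59/5  [B, D, C are collinear ∩ AC ⟂ BD]
2. C_y = 3/5  [B, D, C are collinear ∩ AC ⟂ BD]
   → C = (59/5, 3/5)

C = (59/5, 3/5)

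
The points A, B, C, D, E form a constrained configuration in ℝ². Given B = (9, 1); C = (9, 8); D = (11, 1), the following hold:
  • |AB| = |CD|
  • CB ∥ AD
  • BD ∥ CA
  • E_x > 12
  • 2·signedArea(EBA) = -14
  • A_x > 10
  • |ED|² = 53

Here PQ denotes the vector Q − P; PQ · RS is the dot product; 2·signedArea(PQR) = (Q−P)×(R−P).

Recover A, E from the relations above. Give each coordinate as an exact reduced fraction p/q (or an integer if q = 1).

A = (11, 8)
E = (13, 8)

1. A_x = 11  [CB ∥ AD ∩ BD ∥ CA]
2. A_y = 8  [CB ∥ AD ∩ BD ∥ CA]
   → A = (11, 8)
3. E_x = 13  [line -7·x + 2·y + 75 = 0 ∩ |ED|² = 53]
4. E_y = 8  [line -7·x + 2·y + 75 = 0 ∩ |ED|² = 53]
   → E = (13, 8)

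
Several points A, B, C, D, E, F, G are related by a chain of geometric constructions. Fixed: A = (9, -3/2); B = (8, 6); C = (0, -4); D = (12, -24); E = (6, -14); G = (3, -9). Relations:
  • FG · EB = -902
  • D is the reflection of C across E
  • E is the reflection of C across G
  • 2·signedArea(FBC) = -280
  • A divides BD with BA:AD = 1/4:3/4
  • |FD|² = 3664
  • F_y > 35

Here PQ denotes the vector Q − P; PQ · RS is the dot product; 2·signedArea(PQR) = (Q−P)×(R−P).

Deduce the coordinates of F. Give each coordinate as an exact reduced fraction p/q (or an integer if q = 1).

F = (4, 36)

1. F_x = 4  [2·signedArea(FBC) = -280 ∩ FG · EB = -902]
2. F_y = 36  [2·signedArea(FBC) = -280 ∩ FG · EB = -902]
   → F = (4, 36)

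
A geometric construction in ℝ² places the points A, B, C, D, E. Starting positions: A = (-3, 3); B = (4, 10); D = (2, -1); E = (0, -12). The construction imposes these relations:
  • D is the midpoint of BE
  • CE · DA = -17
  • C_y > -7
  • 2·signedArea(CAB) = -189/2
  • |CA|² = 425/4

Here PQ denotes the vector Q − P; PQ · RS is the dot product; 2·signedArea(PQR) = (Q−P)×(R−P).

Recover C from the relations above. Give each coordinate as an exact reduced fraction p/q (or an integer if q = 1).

1. C_x = 1  [2·signedArea(CAB) = -189/2 ∩ CE · DA = -17]
2. C_y = -13/2  [2·signedArea(CAB) = -189/2 ∩ CE · DA = -17]
   → C = (1, -13/2)

C = (1, -13/2)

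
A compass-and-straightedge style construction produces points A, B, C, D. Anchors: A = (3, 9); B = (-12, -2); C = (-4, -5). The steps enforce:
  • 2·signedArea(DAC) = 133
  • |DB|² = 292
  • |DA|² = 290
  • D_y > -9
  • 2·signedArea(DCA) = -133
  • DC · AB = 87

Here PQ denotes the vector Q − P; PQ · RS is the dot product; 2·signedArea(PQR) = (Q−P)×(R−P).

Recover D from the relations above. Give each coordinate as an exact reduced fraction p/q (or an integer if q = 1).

D = (4, -8)

1. D_x = 4  [2·signedArea(DCA) = -133 ∩ DC · AB = 87]
2. D_y = -8  [2·signedArea(DCA) = -133 ∩ DC · AB = 87]
   → D = (4, -8)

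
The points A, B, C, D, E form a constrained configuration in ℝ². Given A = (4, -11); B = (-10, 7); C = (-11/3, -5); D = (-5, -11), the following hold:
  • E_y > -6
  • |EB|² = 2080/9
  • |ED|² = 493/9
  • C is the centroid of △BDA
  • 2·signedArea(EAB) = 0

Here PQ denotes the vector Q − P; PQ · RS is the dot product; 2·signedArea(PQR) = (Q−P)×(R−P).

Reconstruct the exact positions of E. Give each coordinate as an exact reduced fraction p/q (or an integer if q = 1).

1. E_x = -2/3  [line -18·x + -14·y + -82 = 0 ∩ |ED|² = 493/9]
2. E_y = -5  [line -18·x + -14·y + -82 = 0 ∩ |ED|² = 493/9]
   → E = (-2/3, -5)

E = (-2/3, -5)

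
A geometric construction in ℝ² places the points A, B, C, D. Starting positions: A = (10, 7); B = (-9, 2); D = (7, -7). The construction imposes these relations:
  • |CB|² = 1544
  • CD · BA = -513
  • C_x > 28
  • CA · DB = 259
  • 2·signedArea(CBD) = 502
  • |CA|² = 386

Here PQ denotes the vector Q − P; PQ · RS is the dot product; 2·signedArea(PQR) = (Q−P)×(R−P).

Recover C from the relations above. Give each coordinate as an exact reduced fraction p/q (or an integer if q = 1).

1. C_x = 29  [CD · BA = -513 ∩ 2·signedArea(CBD) = 502]
2. C_y = 12  [CD · BA = -513 ∩ 2·signedArea(CBD) = 502]
   → C = (29, 12)

C = (29, 12)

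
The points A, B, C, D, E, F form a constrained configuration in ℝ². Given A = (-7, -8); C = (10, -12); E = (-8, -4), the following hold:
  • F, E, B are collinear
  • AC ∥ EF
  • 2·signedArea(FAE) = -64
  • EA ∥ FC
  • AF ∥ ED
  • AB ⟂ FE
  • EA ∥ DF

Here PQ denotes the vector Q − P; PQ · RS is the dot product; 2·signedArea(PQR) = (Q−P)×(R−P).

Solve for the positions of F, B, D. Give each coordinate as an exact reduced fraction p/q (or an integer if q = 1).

1. F_x = 9  [EA ∥ FC ∩ AC ∥ EF]
2. F_y = -8  [EA ∥ FC ∩ AC ∥ EF]
   → F = (9, -8)
3. B_x = -1879/305  [F, E, B are collinear ∩ AB ⟂ FE]
4. B_y = -1352/305  [F, E, B are collinear ∩ AB ⟂ FE]
   → B = (-1879/305, -1352/305)
5. D_x = 8  [EA ∥ DF ∩ AF ∥ ED]
6. D_y = -4  [EA ∥ DF ∩ AF ∥ ED]
   → D = (8, -4)

B = (-1879/305, -1352/305)
D = (8, -4)
F = (9, -8)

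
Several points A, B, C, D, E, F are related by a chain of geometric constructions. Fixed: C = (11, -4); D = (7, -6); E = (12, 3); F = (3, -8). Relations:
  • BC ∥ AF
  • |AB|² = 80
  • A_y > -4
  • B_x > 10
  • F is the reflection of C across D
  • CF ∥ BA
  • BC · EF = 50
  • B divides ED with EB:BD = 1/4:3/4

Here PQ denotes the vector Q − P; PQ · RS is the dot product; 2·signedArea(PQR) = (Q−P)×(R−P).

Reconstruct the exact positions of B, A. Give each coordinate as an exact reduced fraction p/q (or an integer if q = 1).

A = (11/4, -13/4)
B = (43/4, 3/4)

1. B_x = 43/4  [B divides ED with EB:BD = 1/4:3/4]
2. B_y = 3/4  [B divides ED with EB:BD = 1/4:3/4]
   → B = (43/4, 3/4)
3. A_x = 11/4  [BC ∥ AF ∩ CF ∥ BA]
4. A_y = -13/4  [BC ∥ AF ∩ CF ∥ BA]
   → A = (11/4, -13/4)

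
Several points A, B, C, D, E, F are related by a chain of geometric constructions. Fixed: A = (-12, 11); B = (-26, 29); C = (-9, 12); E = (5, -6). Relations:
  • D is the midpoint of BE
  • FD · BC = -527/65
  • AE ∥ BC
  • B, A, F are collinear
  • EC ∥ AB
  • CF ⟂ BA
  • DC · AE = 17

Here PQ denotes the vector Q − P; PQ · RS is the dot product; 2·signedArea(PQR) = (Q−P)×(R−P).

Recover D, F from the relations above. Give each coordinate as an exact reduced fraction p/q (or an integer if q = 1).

D = (-21/2, 23/2)
F = (-738/65, 661/65)

1. D_x = -21/2  [D is the midpoint of BE]
2. D_y = 23/2  [D is the midpoint of BE]
   → D = (-21/2, 23/2)
3. F_x = -738/65  [B, A, F are collinear ∩ CF ⟂ BA]
4. F_y = 661/65  [B, A, F are collinear ∩ CF ⟂ BA]
   → F = (-738/65, 661/65)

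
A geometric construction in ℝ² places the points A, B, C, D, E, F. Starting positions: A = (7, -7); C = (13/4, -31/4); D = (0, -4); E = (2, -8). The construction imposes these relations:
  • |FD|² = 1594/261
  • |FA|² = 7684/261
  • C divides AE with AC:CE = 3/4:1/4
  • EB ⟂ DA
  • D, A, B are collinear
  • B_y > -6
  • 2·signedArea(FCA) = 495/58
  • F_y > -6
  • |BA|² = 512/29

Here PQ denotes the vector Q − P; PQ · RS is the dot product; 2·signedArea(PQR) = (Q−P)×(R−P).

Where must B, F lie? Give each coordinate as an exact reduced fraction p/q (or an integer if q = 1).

B = (91/29, -155/29)
F = (149/87, -503/87)

1. B_x = 91/29  [D, A, B are collinear ∩ EB ⟂ DA]
2. B_y = -155/29  [D, A, B are collinear ∩ EB ⟂ DA]
   → B = (91/29, -155/29)
3. F_x = 149/87  [line -3/4·x + 15/4·y + 666/29 = 0 ∩ |FD|² = 1594/261]
4. F_y = -503/87  [line -3/4·x + 15/4·y + 666/29 = 0 ∩ |FD|² = 1594/261]
   → F = (149/87, -503/87)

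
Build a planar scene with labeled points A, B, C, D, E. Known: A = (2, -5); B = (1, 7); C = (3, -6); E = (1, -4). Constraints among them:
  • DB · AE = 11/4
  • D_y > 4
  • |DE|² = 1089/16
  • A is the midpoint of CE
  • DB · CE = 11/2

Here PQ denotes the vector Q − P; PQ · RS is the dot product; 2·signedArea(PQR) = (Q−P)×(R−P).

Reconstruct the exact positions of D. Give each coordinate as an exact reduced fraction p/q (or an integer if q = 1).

1. D_x = 1  [line 1·x + -1·y + 13/4 = 0 ∩ |DE|² = 1089/16]
2. D_y = 17/4  [line 1·x + -1·y + 13/4 = 0 ∩ |DE|² = 1089/16]
   → D = (1, 17/4)

D = (1, 17/4)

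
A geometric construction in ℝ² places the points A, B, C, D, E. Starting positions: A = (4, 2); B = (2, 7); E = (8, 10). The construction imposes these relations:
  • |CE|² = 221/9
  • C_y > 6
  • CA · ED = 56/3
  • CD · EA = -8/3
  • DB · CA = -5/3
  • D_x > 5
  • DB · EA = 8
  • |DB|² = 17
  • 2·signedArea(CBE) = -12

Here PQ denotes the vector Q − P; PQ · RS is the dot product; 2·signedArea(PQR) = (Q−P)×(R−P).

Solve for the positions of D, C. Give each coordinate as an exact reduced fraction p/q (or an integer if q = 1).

C = (14/3, 19/3)
D = (6, 6)

1. D_x = 6  [line 4·x + 8·y + -72 = 0 ∩ |DB|² = 17]
2. D_y = 6  [line 4·x + 8·y + -72 = 0 ∩ |DB|² = 17]
   → D = (6, 6)
3. C_x = 14/3  [CD · EA = -8/3 ∩ DB · CA = -5/3]
4. C_y = 19/3  [CD · EA = -8/3 ∩ DB · CA = -5/3]
   → C = (14/3, 19/3)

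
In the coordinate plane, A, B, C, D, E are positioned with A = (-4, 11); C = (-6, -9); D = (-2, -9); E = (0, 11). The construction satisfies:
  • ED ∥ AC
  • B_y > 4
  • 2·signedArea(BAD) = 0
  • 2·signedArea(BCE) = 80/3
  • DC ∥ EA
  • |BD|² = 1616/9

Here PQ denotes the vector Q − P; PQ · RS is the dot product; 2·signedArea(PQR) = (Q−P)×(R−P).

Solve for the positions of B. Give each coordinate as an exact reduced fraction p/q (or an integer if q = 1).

1. B_x = -10/3  [2·signedArea(BAD) = 0 ∩ 2·signedArea(BCE) = 80/3]
2. B_y = 13/3  [2·signedArea(BAD) = 0 ∩ 2·signedArea(BCE) = 80/3]
   → B = (-10/3, 13/3)

B = (-10/3, 13/3)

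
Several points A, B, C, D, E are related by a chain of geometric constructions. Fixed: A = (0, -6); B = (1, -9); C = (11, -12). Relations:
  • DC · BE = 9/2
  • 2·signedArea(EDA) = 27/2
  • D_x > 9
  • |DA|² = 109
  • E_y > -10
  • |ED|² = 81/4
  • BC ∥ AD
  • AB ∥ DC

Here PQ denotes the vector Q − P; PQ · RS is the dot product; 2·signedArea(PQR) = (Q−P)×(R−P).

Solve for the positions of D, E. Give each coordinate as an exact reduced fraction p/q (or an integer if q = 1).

D = (10, -9)
E = (11/2, -9)

1. D_x = 10  [AB ∥ DC ∩ BC ∥ AD]
2. D_y = -9  [AB ∥ DC ∩ BC ∥ AD]
   → D = (10, -9)
3. E_x = 11/2  [2·signedArea(EDA) = 27/2 ∩ DC · BE = 9/2]
4. E_y = -9  [2·signedArea(EDA) = 27/2 ∩ DC · BE = 9/2]
   → E = (11/2, -9)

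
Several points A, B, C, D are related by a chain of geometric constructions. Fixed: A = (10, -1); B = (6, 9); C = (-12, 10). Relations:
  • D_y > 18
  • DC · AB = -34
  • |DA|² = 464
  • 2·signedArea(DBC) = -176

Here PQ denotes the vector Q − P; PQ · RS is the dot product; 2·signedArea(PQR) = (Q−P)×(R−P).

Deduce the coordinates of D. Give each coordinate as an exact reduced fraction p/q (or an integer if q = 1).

D = (2, 19)

1. D_x = 2  [DC · AB = -34 ∩ 2·signedArea(DBC) = -176]
2. D_y = 19  [DC · AB = -34 ∩ 2·signedArea(DBC) = -176]
   → D = (2, 19)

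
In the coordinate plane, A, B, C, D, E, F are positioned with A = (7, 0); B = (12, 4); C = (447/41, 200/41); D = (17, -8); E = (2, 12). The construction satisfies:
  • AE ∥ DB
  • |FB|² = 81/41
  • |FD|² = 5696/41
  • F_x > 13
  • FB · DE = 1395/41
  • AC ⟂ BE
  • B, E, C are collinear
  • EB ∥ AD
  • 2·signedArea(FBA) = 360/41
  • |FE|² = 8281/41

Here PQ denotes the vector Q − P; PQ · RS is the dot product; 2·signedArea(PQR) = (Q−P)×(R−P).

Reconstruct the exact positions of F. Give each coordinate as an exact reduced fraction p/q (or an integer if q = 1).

1. F_x = 537/41  [2·signedArea(FBA) = 360/41 ∩ FB · DE = 1395/41]
2. F_y = 128/41  [2·signedArea(FBA) = 360/41 ∩ FB · DE = 1395/41]
   → F = (537/41, 128/41)

F = (537/41, 128/41)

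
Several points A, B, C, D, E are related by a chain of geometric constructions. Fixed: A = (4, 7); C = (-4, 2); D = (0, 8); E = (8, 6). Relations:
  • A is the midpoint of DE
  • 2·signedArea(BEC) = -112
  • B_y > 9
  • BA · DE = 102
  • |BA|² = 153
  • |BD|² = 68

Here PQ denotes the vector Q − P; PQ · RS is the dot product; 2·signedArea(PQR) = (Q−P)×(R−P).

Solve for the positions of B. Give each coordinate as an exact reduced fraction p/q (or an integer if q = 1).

1. B_x = -8  [BA · DE = 102 ∩ 2·signedArea(BEC) = -112]
2. B_y = 10  [BA · DE = 102 ∩ 2·signedArea(BEC) = -112]
   → B = (-8, 10)

B = (-8, 10)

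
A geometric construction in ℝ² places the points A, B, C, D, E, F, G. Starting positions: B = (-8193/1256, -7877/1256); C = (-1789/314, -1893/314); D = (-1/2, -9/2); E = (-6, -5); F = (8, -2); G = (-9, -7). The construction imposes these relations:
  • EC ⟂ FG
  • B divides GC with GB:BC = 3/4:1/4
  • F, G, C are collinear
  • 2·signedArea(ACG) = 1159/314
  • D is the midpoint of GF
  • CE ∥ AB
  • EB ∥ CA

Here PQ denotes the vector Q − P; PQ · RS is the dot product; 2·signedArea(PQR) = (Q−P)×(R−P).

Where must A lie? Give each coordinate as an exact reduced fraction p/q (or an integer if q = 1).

A = (-7813/1256, -9169/1256)

1. A_x = -7813/1256  [CE ∥ AB ∩ EB ∥ CA]
2. A_y = -9169/1256  [CE ∥ AB ∩ EB ∥ CA]
   → A = (-7813/1256, -9169/1256)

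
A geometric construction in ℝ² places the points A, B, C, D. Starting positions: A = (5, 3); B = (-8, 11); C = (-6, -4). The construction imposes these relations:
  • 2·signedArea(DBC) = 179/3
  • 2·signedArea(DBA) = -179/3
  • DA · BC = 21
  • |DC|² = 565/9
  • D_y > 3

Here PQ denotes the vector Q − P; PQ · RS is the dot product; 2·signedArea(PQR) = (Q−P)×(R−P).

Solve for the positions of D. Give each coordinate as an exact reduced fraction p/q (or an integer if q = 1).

1. D_x = -3  [2·signedArea(DBC) = 179/3 ∩ 2·signedArea(DBA) = -179/3]
2. D_y = 10/3  [2·signedArea(DBC) = 179/3 ∩ 2·signedArea(DBA) = -179/3]
   → D = (-3, 10/3)

D = (-3, 10/3)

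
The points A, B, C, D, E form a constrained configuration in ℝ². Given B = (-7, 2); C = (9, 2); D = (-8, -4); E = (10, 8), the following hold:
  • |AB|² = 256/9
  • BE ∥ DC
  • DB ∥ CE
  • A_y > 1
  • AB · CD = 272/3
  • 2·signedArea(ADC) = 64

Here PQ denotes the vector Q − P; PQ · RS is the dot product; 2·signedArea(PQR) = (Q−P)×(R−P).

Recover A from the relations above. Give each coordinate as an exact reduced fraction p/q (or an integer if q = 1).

1. A_x = -5/3  [2·signedArea(ADC) = 64 ∩ AB · CD = 272/3]
2. A_y = 2  [2·signedArea(ADC) = 64 ∩ AB · CD = 272/3]
   → A = (-5/3, 2)

A = (-5/3, 2)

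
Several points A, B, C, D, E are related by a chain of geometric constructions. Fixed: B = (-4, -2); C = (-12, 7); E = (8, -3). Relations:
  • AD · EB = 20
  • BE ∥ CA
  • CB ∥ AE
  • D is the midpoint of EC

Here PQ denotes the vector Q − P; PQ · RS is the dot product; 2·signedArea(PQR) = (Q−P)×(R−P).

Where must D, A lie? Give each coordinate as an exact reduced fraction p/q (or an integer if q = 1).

A = (0, 6)
D = (-2, 2)

1. D_x = -2  [D is the midpoint of EC]
2. D_y = 2  [D is the midpoint of EC]
   → D = (-2, 2)
3. A_x = 0  [CB ∥ AE ∩ BE ∥ CA]
4. A_y = 6  [CB ∥ AE ∩ BE ∥ CA]
   → A = (0, 6)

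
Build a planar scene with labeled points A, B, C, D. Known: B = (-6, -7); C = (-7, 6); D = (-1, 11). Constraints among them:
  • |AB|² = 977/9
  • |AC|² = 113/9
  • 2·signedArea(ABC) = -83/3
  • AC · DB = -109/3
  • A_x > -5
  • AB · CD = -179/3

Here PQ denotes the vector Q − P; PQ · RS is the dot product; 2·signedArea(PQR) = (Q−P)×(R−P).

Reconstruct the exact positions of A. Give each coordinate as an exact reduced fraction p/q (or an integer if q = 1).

A = (-14/3, 10/3)

1. A_x = -14/3  [AC · DB = -109/3 ∩ AB · CD = -179/3]
2. A_y = 10/3  [AC · DB = -109/3 ∩ AB · CD = -179/3]
   → A = (-14/3, 10/3)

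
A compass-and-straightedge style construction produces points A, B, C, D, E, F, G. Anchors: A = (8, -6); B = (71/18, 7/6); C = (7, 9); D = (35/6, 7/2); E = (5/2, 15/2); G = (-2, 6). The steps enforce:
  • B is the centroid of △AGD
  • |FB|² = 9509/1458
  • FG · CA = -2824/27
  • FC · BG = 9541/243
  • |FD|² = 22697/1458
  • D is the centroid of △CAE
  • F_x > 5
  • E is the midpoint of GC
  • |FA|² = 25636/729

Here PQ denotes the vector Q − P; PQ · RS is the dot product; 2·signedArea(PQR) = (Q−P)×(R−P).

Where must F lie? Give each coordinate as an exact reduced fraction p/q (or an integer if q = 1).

F = (160/27, -4/9)

1. F_x = 160/27  [FG · CA = -2824/27 ∩ FC · BG = 9541/243]
2. F_y = -4/9  [FG · CA = -2824/27 ∩ FC · BG = 9541/243]
   → F = (160/27, -4/9)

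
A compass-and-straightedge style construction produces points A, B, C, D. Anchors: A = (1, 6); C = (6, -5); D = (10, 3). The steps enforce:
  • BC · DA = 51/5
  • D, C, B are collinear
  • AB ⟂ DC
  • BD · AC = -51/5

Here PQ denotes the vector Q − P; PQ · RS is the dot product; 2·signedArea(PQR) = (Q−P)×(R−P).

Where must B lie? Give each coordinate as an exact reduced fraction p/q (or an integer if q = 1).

1. B_x = 47/5  [D, C, B are collinear ∩ AB ⟂ DC]
2. B_y = 9/5  [D, C, B are collinear ∩ AB ⟂ DC]
   → B = (47/5, 9/5)

B = (47/5, 9/5)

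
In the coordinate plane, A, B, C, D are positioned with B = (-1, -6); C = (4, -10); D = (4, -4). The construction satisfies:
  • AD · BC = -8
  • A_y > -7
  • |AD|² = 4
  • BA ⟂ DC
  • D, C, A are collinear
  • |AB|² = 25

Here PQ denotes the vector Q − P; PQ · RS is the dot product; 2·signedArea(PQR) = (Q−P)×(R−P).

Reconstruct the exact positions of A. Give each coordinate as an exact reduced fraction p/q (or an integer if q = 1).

1. A_x = 4  [D, C, A are collinear ∩ BA ⟂ DC]
2. A_y = -6  [D, C, A are collinear ∩ BA ⟂ DC]
   → A = (4, -6)

A = (4, -6)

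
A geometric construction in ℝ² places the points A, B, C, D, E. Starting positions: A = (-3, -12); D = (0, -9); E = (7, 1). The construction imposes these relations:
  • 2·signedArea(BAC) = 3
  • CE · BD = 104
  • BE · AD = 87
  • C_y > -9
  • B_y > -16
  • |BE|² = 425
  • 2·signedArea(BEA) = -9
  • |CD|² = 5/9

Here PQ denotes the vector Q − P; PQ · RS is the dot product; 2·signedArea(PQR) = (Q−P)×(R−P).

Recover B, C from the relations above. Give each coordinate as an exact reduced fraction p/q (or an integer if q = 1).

1. B_x = -6  [2·signedArea(BEA) = -9 ∩ BE · AD = 87]
2. B_y = -15  [2·signedArea(BEA) = -9 ∩ BE · AD = 87]
   → B = (-6, -15)
3. C_x = -2/3  [CE · BD = 104 ∩ 2·signedArea(BAC) = 3]
4. C_y = -26/3  [CE · BD = 104 ∩ 2·signedArea(BAC) = 3]
   → C = (-2/3, -26/3)

B = (-6, -15)
C = (-2/3, -26/3)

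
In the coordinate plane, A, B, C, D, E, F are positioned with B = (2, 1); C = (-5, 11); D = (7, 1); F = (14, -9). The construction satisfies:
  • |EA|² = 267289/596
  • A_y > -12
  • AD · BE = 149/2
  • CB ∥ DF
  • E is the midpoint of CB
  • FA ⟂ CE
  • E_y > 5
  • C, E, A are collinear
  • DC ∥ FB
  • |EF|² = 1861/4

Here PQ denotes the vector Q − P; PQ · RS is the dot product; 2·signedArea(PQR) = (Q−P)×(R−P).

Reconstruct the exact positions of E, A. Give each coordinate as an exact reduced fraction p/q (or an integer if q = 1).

1. E_x = -3/2  [E is the midpoint of CB]
2. E_y = 6  [E is the midpoint of CB]
   → E = (-3/2, 6)
3. A_x = 1586/149  [C, E, A are collinear ∩ FA ⟂ CE]
4. A_y = -1691/149  [C, E, A are collinear ∩ FA ⟂ CE]
   → A = (1586/149, -1691/149)

A = (1586/149, -1691/149)
E = (-3/2, 6)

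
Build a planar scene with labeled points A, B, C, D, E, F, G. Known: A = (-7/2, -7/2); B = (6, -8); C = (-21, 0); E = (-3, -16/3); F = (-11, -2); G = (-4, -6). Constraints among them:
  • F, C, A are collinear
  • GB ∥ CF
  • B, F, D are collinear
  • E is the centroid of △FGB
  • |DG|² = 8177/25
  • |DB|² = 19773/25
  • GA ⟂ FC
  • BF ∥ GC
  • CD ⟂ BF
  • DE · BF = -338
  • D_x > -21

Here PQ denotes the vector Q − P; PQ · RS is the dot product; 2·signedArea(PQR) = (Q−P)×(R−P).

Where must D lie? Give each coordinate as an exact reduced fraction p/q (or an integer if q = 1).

1. D_x = -513/25  [B, F, D are collinear ∩ CD ⟂ BF]
2. D_y = 34/25  [B, F, D are collinear ∩ CD ⟂ BF]
   → D = (-513/25, 34/25)

D = (-513/25, 34/25)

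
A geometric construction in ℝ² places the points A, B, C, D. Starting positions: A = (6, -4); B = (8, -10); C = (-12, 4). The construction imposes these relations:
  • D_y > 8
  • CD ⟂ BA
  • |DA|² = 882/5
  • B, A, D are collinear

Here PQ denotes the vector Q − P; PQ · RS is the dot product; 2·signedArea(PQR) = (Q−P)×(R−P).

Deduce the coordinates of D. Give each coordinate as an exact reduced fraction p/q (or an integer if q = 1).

D = (9/5, 43/5)

1. D_x = 9/5  [B, A, D are collinear ∩ CD ⟂ BA]
2. D_y = 43/5  [B, A, D are collinear ∩ CD ⟂ BA]
   → D = (9/5, 43/5)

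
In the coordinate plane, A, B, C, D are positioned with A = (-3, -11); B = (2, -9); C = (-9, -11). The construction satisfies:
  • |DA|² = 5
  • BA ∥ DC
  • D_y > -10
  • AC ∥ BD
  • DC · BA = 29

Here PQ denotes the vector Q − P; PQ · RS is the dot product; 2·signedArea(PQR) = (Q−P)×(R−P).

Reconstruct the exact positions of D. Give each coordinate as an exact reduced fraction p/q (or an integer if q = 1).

D = (-4, -9)

1. D_x = -4  [BA ∥ DC ∩ AC ∥ BD]
2. D_y = -9  [BA ∥ DC ∩ AC ∥ BD]
   → D = (-4, -9)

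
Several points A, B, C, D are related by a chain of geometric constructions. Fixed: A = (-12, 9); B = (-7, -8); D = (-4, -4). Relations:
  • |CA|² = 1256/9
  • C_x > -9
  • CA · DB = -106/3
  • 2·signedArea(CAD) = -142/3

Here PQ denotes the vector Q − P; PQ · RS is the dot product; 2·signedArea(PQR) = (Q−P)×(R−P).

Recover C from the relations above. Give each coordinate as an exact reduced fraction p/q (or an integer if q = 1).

1. C_x = -26/3  [2·signedArea(CAD) = -142/3 ∩ CA · DB = -106/3]
2. C_y = -7/3  [2·signedArea(CAD) = -142/3 ∩ CA · DB = -106/3]
   → C = (-26/3, -7/3)

C = (-26/3, -7/3)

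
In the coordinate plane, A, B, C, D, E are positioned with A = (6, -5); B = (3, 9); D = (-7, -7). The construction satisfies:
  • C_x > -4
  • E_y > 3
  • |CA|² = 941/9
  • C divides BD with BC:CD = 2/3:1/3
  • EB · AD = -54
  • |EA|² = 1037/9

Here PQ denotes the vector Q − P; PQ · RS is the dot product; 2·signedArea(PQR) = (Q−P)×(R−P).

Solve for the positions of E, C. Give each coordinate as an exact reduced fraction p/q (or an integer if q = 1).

C = (-11/3, -5/3)
E = (-1/3, 11/3)

1. E_x = -1/3  [line 13·x + 2·y + -3 = 0 ∩ |EA|² = 1037/9]
2. E_y = 11/3  [line 13·x + 2·y + -3 = 0 ∩ |EA|² = 1037/9]
   → E = (-1/3, 11/3)
3. C_x = -11/3  [C divides BD with BC:CD = 2/3:1/3]
4. C_y = -5/3  [C divides BD with BC:CD = 2/3:1/3]
   → C = (-11/3, -5/3)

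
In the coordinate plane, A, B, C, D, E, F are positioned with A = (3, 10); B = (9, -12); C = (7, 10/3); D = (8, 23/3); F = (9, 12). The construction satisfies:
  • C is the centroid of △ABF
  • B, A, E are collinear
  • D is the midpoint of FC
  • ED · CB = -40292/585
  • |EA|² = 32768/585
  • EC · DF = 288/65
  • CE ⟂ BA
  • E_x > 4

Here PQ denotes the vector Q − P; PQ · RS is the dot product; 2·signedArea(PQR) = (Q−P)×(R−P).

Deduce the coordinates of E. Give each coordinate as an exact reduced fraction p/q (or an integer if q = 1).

E = (323/65, 542/195)

1. E_x = 323/65  [B, A, E are collinear ∩ CE ⟂ BA]
2. E_y = 542/195  [B, A, E are collinear ∩ CE ⟂ BA]
   → E = (323/65, 542/195)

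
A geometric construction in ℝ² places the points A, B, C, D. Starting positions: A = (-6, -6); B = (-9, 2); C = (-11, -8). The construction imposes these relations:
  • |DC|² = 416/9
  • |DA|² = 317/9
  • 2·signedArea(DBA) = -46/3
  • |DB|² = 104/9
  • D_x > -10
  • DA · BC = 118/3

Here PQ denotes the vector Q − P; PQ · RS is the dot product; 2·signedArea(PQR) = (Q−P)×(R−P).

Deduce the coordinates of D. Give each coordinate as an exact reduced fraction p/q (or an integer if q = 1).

D = (-29/3, -4/3)

1. D_x = -29/3  [DA · BC = 118/3 ∩ 2·signedArea(DBA) = -46/3]
2. D_y = -4/3  [DA · BC = 118/3 ∩ 2·signedArea(DBA) = -46/3]
   → D = (-29/3, -4/3)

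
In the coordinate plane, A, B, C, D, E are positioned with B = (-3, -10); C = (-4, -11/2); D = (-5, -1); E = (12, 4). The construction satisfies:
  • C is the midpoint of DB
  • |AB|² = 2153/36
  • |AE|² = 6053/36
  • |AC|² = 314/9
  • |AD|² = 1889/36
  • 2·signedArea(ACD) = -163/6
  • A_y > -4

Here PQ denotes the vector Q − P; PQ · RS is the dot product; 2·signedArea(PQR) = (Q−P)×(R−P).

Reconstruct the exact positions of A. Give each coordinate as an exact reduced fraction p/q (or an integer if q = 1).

A = (5/3, -23/6)

1. A_x = 5/3  [line -9/2·x + -1·y + 11/3 = 0 ∩ |AC|² = 314/9]
2. A_y = -23/6  [line -9/2·x + -1·y + 11/3 = 0 ∩ |AC|² = 314/9]
   → A = (5/3, -23/6)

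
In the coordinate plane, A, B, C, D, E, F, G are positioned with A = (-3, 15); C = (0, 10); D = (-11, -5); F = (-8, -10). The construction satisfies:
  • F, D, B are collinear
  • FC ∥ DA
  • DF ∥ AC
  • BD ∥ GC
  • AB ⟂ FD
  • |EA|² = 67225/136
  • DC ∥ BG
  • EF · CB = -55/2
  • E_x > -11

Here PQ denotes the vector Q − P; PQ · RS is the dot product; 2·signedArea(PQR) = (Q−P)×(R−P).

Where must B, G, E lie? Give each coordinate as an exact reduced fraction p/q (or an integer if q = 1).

B = (-301/17, 105/17)
E = (-709/68, -405/68)
G = (-114/17, 360/17)

1. B_x = -301/17  [F, D, B are collinear ∩ AB ⟂ FD]
2. B_y = 105/17  [F, D, B are collinear ∩ AB ⟂ FD]
   → B = (-301/17, 105/17)
3. G_x = -114/17  [BD ∥ GC ∩ DC ∥ BG]
4. G_y = 360/17  [BD ∥ GC ∩ DC ∥ BG]
   → G = (-114/17, 360/17)
5. E_x = -709/68  [line 301/17·x + 65/17·y + 7051/34 = 0 ∩ |EA|² = 67225/136]
6. E_y = -405/68  [line 301/17·x + 65/17·y + 7051/34 = 0 ∩ |EA|² = 67225/136]
   → E = (-709/68, -405/68)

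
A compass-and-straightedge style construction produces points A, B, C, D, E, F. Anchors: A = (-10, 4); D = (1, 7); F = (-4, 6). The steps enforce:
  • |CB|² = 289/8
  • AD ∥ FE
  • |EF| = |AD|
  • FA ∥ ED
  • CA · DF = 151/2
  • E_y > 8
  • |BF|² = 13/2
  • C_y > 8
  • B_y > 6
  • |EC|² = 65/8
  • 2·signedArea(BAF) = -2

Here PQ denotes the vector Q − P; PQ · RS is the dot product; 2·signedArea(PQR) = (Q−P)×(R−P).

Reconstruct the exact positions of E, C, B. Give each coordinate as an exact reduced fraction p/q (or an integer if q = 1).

1. E_x = 7  [FA ∥ ED ∩ AD ∥ FE]
2. E_y = 9  [FA ∥ ED ∩ AD ∥ FE]
   → E = (7, 9)
3. B_x = -3/2  [line -2·x + 6·y + -42 = 0 ∩ |BF|² = 13/2]
4. B_y = 13/2  [line -2·x + 6·y + -42 = 0 ∩ |BF|² = 13/2]
   → B = (-3/2, 13/2)
5. C_x = 17/4  [line 5·x + 1·y + -59/2 = 0 ∩ |CB|² = 289/8]
6. C_y = 33/4  [line 5·x + 1·y + -59/2 = 0 ∩ |CB|² = 289/8]
   → C = (17/4, 33/4)

B = (-3/2, 13/2)
C = (17/4, 33/4)
E = (7, 9)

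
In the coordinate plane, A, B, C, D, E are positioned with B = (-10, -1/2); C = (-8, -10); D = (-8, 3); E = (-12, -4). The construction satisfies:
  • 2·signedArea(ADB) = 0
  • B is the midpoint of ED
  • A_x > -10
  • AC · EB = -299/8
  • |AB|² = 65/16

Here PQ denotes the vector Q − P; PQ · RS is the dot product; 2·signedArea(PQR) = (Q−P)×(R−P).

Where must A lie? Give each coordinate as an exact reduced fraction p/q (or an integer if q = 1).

A = (-9, 5/4)

1. A_x = -9  [2·signedArea(ADB) = 0 ∩ AC · EB = -299/8]
2. A_y = 5/4  [2·signedArea(ADB) = 0 ∩ AC · EB = -299/8]
   → A = (-9, 5/4)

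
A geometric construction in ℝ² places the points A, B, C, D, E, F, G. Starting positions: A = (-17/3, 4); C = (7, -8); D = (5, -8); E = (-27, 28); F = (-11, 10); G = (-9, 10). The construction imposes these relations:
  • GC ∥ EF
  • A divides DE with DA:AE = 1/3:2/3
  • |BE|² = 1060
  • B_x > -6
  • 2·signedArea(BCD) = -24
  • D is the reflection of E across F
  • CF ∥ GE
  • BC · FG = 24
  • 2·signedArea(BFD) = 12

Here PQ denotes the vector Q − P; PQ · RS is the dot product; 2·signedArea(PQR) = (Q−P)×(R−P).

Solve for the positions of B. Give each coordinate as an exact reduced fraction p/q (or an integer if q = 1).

1. B_x = -5  [BC · FG = 24 ∩ 2·signedArea(BFD) = 12]
2. B_y = 4  [BC · FG = 24 ∩ 2·signedArea(BFD) = 12]
   → B = (-5, 4)

B = (-5, 4)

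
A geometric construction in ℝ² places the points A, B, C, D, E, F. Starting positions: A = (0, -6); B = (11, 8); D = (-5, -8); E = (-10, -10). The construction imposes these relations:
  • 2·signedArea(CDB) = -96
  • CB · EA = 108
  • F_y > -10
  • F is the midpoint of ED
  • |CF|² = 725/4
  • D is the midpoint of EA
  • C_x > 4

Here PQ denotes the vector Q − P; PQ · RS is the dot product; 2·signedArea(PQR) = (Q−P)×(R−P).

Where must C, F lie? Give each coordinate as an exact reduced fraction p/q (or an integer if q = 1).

1. C_x = 5  [2·signedArea(CDB) = -96 ∩ CB · EA = 108]
2. C_y = -4  [2·signedArea(CDB) = -96 ∩ CB · EA = 108]
   → C = (5, -4)
3. F_x = -15/2  [F is the midpoint of ED]
4. F_y = -9  [F is the midpoint of ED]
   → F = (-15/2, -9)

C = (5, -4)
F = (-15/2, -9)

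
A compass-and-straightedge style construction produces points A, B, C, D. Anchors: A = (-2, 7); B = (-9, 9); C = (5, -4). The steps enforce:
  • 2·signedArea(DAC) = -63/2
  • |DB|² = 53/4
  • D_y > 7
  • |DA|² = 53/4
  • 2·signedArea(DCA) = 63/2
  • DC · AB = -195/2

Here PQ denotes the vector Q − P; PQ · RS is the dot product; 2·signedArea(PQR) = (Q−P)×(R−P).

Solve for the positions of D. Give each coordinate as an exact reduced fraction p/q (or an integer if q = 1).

1. D_x = -11/2  [2·signedArea(DCA) = 63/2 ∩ DC · AB = -195/2]
2. D_y = 8  [2·signedArea(DCA) = 63/2 ∩ DC · AB = -195/2]
   → D = (-11/2, 8)

D = (-11/2, 8)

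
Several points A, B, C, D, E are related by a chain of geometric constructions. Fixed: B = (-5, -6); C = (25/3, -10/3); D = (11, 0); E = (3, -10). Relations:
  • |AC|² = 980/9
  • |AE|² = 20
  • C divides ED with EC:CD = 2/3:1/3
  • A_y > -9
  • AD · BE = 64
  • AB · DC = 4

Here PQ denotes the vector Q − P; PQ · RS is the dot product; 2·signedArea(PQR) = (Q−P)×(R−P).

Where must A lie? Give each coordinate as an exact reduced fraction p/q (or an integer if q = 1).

1. A_x = -1  [AD · BE = 64 ∩ AB · DC = 4]
2. A_y = -8  [AD · BE = 64 ∩ AB · DC = 4]
   → A = (-1, -8)

A = (-1, -8)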